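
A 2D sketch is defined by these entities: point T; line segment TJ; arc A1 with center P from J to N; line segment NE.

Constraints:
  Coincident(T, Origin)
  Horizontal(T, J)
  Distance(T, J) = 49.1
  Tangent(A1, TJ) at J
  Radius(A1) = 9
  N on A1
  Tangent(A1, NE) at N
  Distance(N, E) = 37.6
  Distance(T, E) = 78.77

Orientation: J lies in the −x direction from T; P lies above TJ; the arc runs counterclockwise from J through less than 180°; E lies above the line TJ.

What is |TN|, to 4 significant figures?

44.47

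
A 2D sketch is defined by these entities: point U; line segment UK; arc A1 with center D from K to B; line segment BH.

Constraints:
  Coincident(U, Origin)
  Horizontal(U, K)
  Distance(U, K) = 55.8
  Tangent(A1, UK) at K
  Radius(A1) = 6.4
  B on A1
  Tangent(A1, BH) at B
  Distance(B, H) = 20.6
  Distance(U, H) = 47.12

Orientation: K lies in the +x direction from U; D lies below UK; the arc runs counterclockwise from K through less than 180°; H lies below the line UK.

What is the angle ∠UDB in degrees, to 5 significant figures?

18.024°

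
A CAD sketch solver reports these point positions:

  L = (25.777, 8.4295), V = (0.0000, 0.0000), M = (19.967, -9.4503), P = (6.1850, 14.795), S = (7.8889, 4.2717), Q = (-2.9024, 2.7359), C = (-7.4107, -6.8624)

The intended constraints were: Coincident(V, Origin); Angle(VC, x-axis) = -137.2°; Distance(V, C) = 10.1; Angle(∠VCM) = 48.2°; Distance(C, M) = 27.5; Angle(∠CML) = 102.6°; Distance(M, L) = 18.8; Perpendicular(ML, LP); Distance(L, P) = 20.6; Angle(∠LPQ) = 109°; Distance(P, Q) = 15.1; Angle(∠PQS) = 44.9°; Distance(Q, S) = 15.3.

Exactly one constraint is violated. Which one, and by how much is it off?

Distance(Q, S) = 15.3 — off by 4.40.

V = (0.00, 0.00) ✓; VC at -137.2° ✓; |VC| = 10.10 ✓; ∠VCM = 48.20° ✓; |CM| = 27.50 ✓; ∠CML = 102.6° ✓; |ML| = 18.80 ✓; ∠(ML, LP) = 90.00° ✓; |LP| = 20.60 ✓; ∠LPQ = 109.0° ✓; |PQ| = 15.10 ✓; ∠PQS = 44.90° ✓; |QS| = 10.90 ✗.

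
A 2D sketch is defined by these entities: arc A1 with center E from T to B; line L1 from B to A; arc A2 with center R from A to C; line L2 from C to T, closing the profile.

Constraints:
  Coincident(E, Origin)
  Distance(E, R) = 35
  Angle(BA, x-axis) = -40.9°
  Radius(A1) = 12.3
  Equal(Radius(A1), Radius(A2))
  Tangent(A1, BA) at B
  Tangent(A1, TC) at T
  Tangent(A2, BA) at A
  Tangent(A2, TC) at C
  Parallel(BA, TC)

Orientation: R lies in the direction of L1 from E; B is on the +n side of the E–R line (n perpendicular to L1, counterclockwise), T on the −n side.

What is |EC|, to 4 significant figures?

37.10

The slot axis is L1's direction at -40.9°, so u = (cos -40.9°, sin -40.9°) = (0.7559, -0.6547) and n = (−sin -40.9°, cos -40.9°) = (0.6547, 0.7559). E is at the origin and R lies 35.0 along u from E, so R = 35.0·u = (26.45, -22.92). Tangency of A1 to both parallel lines with radius 12.3 puts B and T at E ± 12.3·n: B = (8.053, 9.297), T = (-8.053, -9.297). Equal radii place A and C the same way about R: A = R + 12.3·n = (34.51, -13.62), C = R − 12.3·n = (18.40, -32.21). Then |EC| = |C − E| = 37.10.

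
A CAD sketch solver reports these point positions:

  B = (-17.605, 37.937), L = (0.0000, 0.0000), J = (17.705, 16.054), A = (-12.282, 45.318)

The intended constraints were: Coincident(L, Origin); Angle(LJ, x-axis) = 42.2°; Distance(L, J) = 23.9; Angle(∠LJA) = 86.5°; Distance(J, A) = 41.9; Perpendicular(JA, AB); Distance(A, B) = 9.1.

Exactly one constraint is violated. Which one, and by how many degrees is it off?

Perpendicular(JA, AB) — off by 8.50°.

L = (0.00, 0.00) ✓; LJ at 42.20° ✓; |LJ| = 23.90 ✓; ∠LJA = 86.50° ✓; |JA| = 41.90 ✓; ∠(JA, AB) = 98.50° ✗; |AB| = 9.100 ✓.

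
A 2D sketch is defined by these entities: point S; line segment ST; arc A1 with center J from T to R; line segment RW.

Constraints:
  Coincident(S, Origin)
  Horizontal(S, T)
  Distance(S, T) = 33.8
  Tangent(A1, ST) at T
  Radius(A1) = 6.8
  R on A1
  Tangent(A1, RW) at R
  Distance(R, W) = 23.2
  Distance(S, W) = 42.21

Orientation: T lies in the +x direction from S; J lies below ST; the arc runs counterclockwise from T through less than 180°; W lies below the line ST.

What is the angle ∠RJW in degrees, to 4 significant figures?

73.66°

Checks: |JT| = 6.800 ✓; |JR| = 6.800 ✓; ∠(JR, RW) = 90.00° ✓; |RW| = 23.20 ✓; |SW| = 42.21 ✓.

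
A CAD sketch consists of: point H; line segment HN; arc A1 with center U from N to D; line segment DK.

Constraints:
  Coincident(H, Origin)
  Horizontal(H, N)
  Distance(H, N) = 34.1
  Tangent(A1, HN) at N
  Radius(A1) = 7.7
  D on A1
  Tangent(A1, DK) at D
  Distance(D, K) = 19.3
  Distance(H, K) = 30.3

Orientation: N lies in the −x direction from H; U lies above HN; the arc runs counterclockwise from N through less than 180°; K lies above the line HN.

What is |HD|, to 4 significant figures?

27.37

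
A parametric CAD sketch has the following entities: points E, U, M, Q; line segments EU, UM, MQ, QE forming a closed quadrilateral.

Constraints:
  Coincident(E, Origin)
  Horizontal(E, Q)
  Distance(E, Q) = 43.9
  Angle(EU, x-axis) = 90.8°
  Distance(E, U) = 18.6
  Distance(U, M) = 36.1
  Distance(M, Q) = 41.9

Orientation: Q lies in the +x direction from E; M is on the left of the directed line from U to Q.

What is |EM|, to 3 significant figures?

49.0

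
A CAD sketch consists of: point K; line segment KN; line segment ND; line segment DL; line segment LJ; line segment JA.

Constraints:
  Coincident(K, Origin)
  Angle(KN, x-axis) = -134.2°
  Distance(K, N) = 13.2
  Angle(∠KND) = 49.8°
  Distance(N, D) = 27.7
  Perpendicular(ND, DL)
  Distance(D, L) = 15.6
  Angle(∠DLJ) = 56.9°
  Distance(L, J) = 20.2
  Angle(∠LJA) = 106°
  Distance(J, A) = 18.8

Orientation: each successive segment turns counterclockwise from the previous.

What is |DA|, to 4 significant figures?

17.59

K is at the origin; KN runs at -134.2° with length 13.2, so N = (-9.203, -9.463). ∠KND = 49.8° gives ND at -4.000° from the x-axis; with |ND| = 27.7, D = (18.43, -11.40). The perpendicularity gives DL at right angles to ND, so DL runs at 86.00°; with |DL| = 15.6, L = (19.52, 4.167). ∠DLJ = 56.9° gives LJ at -150.9° from the x-axis; with |LJ| = 20.2, J = (1.868, -5.657). ∠LJA = 106.0° gives JA at -76.90° from the x-axis; with |JA| = 18.8, A = (6.129, -23.97). Then |DA| = |A − D| = 17.59.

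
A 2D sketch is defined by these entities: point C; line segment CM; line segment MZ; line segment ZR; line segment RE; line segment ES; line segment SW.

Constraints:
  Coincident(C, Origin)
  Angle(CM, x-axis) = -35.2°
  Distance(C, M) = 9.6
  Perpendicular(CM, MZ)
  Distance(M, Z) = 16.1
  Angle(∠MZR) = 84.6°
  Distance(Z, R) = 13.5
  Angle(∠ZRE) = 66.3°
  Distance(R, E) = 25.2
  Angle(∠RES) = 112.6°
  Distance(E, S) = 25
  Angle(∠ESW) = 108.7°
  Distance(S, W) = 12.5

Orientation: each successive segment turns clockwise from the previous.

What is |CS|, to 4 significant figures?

33.54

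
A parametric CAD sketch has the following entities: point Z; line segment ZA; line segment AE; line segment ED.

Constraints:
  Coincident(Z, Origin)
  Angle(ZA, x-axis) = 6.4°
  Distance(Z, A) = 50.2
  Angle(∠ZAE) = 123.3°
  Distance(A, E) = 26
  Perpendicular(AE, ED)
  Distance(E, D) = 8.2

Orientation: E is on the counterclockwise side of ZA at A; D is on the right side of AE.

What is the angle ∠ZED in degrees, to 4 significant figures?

128.1°

Z is at the origin; ZA runs at 6.4° with length 50.2, so A = 50.2·(cos 6.4°, sin 6.4°) = (49.89, 5.596). ∠ZAE = 123.3°, so AE runs at 6.4° + (180° − 123.3°) = 63.10° from the x-axis; with |AE| = 26.0, E = A + 26.0·(cos 63.10°, sin 63.10°) = (61.65, 28.78). AE is perpendicular to ED; with |ED| = 8.2 on the right of AE, D = E + 8.2·(0.8918, -0.4524) = (68.96, 25.07). Then cos ∠ZED = EZ·ED / (|EZ||ED|), giving 128.1°.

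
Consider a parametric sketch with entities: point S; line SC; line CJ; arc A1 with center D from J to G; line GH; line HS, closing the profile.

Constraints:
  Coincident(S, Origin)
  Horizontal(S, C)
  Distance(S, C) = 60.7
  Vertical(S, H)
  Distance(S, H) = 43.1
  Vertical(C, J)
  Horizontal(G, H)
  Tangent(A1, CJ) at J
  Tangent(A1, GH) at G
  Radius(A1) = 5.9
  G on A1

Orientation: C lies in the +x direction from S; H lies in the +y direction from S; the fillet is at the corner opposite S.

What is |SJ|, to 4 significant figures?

71.19

The virtual corner opposite S is at (60.70, 43.10). Since A1 is tangent to CJ there, DJ ⟂ CJ and since A1 is tangent to GH there, DG ⟂ GH, with radius 5.9, so the center D sits 5.9 in from both sides at D = (54.80, 37.20). That places the tangent points at J = (60.70, 37.20) on CJ and G = (54.80, 43.10) on GH. Then |SJ| = |J − S| = 71.19.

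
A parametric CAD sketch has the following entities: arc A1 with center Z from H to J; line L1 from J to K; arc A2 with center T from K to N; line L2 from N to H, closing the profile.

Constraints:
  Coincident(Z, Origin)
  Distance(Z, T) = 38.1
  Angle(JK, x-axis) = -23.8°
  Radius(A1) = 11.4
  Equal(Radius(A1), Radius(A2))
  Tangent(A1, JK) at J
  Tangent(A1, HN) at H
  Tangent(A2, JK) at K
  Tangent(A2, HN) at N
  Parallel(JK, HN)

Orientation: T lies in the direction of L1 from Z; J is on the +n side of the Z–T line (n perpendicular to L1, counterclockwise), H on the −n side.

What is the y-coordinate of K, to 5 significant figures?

-4.9445

The slot axis is L1's direction at -23.8°, so u = (cos -23.8°, sin -23.8°) = (0.91496, -0.40355) and n = (−sin -23.8°, cos -23.8°) = (0.40355, 0.91496). Z is at the origin and T lies 38.1 along u from Z, so T = 38.1·u = (34.860, -15.375). Tangency of A1 to both parallel lines with radius 11.4 puts J and H at Z ± 11.4·n: J = (4.6004, 10.431), H = (-4.6004, -10.431). Equal radii place K and N the same way about T: K = T + 11.4·n = (39.460, -4.9445), N = T − 11.4·n = (30.260, -25.806). So K.y = -4.9445.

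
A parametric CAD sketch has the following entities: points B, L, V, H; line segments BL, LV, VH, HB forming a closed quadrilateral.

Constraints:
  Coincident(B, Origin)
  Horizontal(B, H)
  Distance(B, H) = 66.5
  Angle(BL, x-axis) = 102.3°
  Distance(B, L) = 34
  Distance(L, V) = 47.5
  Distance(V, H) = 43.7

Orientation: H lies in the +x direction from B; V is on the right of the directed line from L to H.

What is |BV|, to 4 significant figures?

23.20

Checks: |LV| = 47.50 ✓; |VH| = 43.70 ✓.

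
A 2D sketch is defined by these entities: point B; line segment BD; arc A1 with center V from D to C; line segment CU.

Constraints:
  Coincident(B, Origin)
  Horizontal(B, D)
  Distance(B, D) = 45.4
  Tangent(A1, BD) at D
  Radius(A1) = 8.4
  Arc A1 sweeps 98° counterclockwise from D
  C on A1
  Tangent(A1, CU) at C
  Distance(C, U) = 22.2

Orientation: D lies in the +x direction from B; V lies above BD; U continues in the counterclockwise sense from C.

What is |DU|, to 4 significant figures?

31.98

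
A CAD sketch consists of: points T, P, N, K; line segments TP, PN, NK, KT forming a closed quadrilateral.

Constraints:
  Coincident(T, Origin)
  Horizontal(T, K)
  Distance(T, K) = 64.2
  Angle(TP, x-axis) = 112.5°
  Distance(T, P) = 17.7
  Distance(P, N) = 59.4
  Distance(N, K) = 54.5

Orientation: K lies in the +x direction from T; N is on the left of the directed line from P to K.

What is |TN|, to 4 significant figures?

65.38

Checks: |PN| = 59.40 ✓; |NK| = 54.50 ✓.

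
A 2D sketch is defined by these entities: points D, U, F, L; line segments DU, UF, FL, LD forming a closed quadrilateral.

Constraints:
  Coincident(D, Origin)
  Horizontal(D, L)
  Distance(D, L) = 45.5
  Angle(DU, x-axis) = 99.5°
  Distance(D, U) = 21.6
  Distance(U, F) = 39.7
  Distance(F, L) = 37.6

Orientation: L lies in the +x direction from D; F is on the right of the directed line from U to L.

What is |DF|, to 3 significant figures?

19.2

D is at the origin; D and L share the same y with |DL| = 45.5 and L in +x, so L = (45.5, 0). DU runs at 99.5° with |DU| = 21.6, so U = (-3.57, 21.3). F is determined by |UF| = 39.7 and |FL| = 37.6 together: it lies at the intersection of circle(U, 39.7) and circle(L, 37.6). With |UL| = 53.5, the foot of the radical line on UL is 28.3 from U and the perpendicular offset is √(39.7² − 28.3²) = 27.9. Taking the right-of-UL solution: F = (11.3, -15.5).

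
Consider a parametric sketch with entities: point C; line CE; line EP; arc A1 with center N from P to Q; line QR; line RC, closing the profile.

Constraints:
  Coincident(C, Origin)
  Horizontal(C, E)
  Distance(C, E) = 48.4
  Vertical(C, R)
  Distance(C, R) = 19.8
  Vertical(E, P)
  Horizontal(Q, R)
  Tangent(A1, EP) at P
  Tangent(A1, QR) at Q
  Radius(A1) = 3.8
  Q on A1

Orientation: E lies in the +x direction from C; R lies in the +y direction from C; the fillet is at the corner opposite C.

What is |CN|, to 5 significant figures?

47.383

C and R share the same x with |CR| = 19.8 and R on the +y side, so R = (0.0000, 19.800). The virtual corner opposite C is at (48.400, 19.800). Since A1 is tangent to EP there, NP ⟂ EP and the tangent condition forces NQ to be normal to QR, with radius 3.8, so the center N sits 3.8 in from both sides at N = (44.600, 16.000). Then |CN| = |N − C| = 47.383.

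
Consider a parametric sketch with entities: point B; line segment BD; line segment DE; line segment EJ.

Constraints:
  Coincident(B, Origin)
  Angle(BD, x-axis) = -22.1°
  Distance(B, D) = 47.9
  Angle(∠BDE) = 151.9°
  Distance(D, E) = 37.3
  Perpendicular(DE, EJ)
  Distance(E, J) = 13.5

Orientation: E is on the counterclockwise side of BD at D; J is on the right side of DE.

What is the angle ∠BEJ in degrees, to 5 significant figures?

105.83°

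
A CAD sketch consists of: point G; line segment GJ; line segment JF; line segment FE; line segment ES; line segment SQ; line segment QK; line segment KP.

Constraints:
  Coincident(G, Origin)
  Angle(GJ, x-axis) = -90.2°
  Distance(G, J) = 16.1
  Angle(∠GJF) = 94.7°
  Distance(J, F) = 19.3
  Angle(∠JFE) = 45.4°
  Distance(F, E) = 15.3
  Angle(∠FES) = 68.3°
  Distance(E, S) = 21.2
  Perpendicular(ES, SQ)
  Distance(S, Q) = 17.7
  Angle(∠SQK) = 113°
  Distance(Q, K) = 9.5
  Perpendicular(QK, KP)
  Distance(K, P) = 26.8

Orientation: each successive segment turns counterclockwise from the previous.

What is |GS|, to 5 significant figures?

24.601

G is at the origin; GJ runs at -90.2° with length 16.1, so J = (-0.056199, -16.100). ∠GJF = 94.7° gives JF at -4.9000° from the x-axis; with |JF| = 19.3, F = (19.173, -17.748). ∠JFE = 45.4° gives FE at 129.70° from the x-axis; with |FE| = 15.3, E = (9.4001, -5.9766). ∠FES = 68.3° gives ES at -118.60° from the x-axis; with |ES| = 21.2, S = (-0.74815, -24.590). Then |GS| = |S − G| = 24.601.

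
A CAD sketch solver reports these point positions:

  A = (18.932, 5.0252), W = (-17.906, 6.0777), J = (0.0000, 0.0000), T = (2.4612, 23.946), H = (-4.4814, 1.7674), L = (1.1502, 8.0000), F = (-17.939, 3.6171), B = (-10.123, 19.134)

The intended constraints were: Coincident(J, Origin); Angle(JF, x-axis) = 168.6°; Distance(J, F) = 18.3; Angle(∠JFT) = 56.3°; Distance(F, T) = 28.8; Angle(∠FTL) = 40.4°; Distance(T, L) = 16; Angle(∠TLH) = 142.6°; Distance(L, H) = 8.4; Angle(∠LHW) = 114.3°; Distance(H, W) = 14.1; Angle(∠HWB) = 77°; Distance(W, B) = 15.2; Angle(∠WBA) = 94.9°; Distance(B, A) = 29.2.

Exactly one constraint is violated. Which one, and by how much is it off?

Distance(B, A) = 29.2 — off by 3.10.

J = (0.00, 0.00) ✓; JF at 168.6° ✓; |JF| = 18.30 ✓; ∠JFT = 56.30° ✓; |FT| = 28.80 ✓; ∠FTL = 40.40° ✓; |TL| = 16.00 ✓; ∠TLH = 142.6° ✓; |LH| = 8.400 ✓; ∠LHW = 114.3° ✓; |HW| = 14.10 ✓; ∠HWB = 77.00° ✓; |WB| = 15.20 ✓; ∠WBA = 94.90° ✓; |BA| = 32.30 ✗.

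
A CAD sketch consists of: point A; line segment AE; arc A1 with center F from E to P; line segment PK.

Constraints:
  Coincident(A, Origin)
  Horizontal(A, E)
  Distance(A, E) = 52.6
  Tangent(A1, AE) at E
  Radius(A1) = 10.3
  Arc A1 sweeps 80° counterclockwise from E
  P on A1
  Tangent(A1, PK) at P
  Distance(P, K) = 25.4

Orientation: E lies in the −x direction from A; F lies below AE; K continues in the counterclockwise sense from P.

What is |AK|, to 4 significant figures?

75.06

A is at the origin; AE is horizontal with |AE| = 52.6 and E on the −x side, so E = (-52.60, 0.000). The tangent condition forces FE to be normal to AE, so F = E + (0, -10.3) = (-52.60, -10.30). On A1, E sits at bearing 90° from F; an 80° counterclockwise sweep puts P at bearing 170°, so P = F + 10.3·(cos 170°, sin 170°) = (-62.74, -8.511). A1 meets PK tangentially, so FP is at right angles to PK, so PK runs along (−sin 170°, cos 170°); with |PK| = 25.4, K = (-67.15, -33.53). Then |AK| = |K − A| = 75.06.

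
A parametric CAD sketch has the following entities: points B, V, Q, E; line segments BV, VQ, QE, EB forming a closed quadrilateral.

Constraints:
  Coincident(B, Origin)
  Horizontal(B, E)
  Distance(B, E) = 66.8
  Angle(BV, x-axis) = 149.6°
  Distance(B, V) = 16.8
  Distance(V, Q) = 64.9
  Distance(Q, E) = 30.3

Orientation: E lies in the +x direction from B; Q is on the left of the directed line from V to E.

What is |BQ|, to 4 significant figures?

54.17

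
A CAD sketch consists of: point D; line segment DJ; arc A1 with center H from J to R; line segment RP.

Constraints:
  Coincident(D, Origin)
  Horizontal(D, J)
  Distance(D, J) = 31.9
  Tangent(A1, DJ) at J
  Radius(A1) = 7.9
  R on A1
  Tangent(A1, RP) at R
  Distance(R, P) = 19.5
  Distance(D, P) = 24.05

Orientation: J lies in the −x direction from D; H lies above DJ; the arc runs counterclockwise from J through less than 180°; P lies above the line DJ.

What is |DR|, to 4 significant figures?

25.65

D is at the origin; DJ is horizontal with |DJ| = 31.9 and J on the −x side, so J = (-31.90, 0.000). A1 meets DJ tangentially, so HJ is at right angles to DJ, so H = J + (0, 7.9) = (-31.90, 7.900). Since HR ⟂ RP (tangency), |HP| = √(7.9² + 19.5²) = 21.04 regardless of where R sits on A1. So P lies on both circle(D, 24.05) and circle(H, 21.04); the above-DJ intersection is P = (-14.26, 19.37). R is the foot of the tangent from P: R = (-25.42, 3.378).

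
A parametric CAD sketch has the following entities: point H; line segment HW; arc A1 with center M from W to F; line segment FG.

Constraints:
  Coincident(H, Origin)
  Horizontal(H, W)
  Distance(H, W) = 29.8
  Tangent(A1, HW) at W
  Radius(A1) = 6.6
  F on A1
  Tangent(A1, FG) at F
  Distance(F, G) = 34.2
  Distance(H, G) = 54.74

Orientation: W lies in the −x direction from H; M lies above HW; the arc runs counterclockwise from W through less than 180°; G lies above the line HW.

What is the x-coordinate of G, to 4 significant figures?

-36.52

H is at the origin; H and W share the same y with |HW| = 29.8 and W on the −x side, so W = (-29.80, 0.000). Since A1 is tangent to HW there, MW ⟂ HW, so M = W + (0, 6.6) = (-29.80, 6.600). Since MF ⟂ FG (tangency), |MG| = √(6.6² + 34.2²) = 34.83 regardless of where F sits on A1. So G lies on both circle(H, 54.74) and circle(M, 34.83); the above-HW intersection is G = (-36.52, 40.78). F is the foot of the tangent from G: F = (-23.68, 9.077).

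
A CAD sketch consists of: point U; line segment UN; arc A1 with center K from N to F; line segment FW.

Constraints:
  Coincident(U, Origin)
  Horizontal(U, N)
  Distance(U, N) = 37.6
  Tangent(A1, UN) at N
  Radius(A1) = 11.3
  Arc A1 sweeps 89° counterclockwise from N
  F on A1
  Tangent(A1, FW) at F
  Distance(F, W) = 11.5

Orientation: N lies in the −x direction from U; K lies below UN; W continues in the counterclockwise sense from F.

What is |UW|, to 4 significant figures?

54.05

U is at the origin; UN is horizontal with |UN| = 37.6 and N on the −x side, so N = (-37.60, 0.000). A1 meets UN tangentially, so KN is at right angles to UN, so K = N + (0, -11.3) = (-37.60, -11.30). On A1, N sits at bearing 90° from K; an 89° counterclockwise sweep puts F at bearing 179°, so F = K + 11.3·(cos 179°, sin 179°) = (-48.90, -11.10). Since A1 is tangent to FW there, KF ⟂ FW, so FW runs along (−sin 179°, cos 179°); with |FW| = 11.5, W = (-49.10, -22.60). Then |UW| = |W − U| = 54.05.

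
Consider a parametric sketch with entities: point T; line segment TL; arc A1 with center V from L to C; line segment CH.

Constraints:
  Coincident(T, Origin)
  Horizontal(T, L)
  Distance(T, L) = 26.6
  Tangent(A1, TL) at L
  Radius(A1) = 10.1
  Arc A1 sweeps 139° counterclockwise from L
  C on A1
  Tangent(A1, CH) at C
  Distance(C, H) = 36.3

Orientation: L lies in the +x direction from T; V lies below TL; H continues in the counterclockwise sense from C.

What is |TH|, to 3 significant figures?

63.0

T is at the origin; T and L share the same y with |TL| = 26.6 and L on the +x side, so L = (26.6, 0.00). Since A1 is tangent to TL there, VL ⟂ TL, so V = L + (0, -10.1) = (26.6, -10.1). On A1, L sits at bearing 90° from V; a 139° counterclockwise sweep puts C at bearing 229°, so C = V + 10.1·(cos 229°, sin 229°) = (20.0, -17.7). The tangent condition forces VC to be normal to CH, so CH runs along (−sin 229°, cos 229°); with |CH| = 36.3, H = (47.4, -41.5). Then |TH| = |H − T| = 63.0.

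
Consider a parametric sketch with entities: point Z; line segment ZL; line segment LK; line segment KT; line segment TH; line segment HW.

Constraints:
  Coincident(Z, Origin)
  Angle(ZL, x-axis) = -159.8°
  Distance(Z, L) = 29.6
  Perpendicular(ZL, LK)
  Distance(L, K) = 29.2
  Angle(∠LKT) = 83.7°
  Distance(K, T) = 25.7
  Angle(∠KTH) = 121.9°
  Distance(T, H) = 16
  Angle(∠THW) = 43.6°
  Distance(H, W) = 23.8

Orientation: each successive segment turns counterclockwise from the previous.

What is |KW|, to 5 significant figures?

13.477

Z is at the origin; ZL runs at -159.8° with length 29.6, so L = (-27.779, -10.221). ZL is perpendicular to LK, so LK runs at -69.800°; with |LK| = 29.2, K = (-17.697, -37.625). ∠LKT = 83.7° gives KT at 26.500° from the x-axis; with |KT| = 25.7, T = (5.3031, -26.158). ∠KTH = 121.9° gives TH at 84.600° from the x-axis; with |TH| = 16.0, H = (6.8089, -10.229). ∠THW = 43.6° gives HW at -139.00° from the x-axis; with |HW| = 23.8, W = (-11.153, -25.843). Then |KW| = |W − K| = 13.477.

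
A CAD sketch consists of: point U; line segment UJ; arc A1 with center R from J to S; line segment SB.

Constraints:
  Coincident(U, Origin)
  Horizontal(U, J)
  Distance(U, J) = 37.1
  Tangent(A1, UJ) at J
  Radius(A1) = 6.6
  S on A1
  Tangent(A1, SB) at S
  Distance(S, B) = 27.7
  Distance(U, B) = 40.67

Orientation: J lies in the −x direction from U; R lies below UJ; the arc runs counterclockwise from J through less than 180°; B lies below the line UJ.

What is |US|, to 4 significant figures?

43.57

Checks: |RS| = 6.600 ✓; ∠(RS, SB) = 90.00° ✓; |SB| = 27.70 ✓; |UB| = 40.67 ✓.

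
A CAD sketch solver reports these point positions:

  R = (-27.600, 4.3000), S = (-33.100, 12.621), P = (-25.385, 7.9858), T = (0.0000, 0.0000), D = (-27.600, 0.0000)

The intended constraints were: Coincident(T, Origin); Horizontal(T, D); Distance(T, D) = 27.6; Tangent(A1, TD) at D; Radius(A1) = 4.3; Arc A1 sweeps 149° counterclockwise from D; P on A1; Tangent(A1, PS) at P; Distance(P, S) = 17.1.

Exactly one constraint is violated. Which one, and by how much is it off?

Distance(P, S) = 17.1 — off by 8.10.

T = (0.00, 0.00) ✓; T.y = 0.00, D.y = 0.00 ✓; |TD| = 27.60 ✓; ∠(RD, DT) = 90.00° ✓; |RD| = 4.300 ✓; bearing(R→P) − bearing(R→D) = 149.0° ✓; |RP| = 4.300 ✓; ∠(RP, PS) = 89.99° ✓; |PS| = 9.000 ✗.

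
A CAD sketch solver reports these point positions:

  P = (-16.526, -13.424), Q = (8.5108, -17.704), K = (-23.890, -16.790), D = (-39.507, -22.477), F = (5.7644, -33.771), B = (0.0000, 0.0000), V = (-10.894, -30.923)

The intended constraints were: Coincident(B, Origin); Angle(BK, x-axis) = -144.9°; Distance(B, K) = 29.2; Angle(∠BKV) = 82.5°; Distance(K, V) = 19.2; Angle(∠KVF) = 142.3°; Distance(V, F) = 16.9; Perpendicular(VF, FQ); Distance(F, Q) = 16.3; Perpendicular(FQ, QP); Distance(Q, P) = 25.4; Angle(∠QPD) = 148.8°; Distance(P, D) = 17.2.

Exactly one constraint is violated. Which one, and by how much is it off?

Distance(P, D) = 17.2 — off by 7.50.

B = (0.00, 0.00) ✓; BK at -144.9° ✓; |BK| = 29.20 ✓; ∠BKV = 82.50° ✓; |KV| = 19.20 ✓; ∠KVF = 142.3° ✓; |VF| = 16.90 ✓; ∠(VF, FQ) = 90.00° ✓; |FQ| = 16.30 ✓; ∠(FQ, QP) = 90.00° ✓; |QP| = 25.40 ✓; ∠QPD = 148.8° ✓; |PD| = 24.70 ✗.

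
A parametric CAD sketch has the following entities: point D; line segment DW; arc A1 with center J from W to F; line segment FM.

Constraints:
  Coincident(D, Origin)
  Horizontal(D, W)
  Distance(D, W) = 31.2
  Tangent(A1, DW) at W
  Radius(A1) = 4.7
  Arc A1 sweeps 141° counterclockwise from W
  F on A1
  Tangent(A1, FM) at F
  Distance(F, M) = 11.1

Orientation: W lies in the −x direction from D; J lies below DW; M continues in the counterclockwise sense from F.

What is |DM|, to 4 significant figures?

29.78

D is at the origin; D and W share the same y with |DW| = 31.2 and W on the −x side, so W = (-31.20, 0.000). A1 meets DW tangentially, so JW is at right angles to DW, so J = W + (0, -4.7) = (-31.20, -4.700). On A1, W sits at bearing 90° from J; a 141° counterclockwise sweep puts F at bearing 231°, so F = J + 4.7·(cos 231°, sin 231°) = (-34.16, -8.353). Since A1 is tangent to FM there, JF ⟂ FM, so FM runs along (−sin 231°, cos 231°); with |FM| = 11.1, M = (-25.53, -15.34). Then |DM| = |M − D| = 29.78.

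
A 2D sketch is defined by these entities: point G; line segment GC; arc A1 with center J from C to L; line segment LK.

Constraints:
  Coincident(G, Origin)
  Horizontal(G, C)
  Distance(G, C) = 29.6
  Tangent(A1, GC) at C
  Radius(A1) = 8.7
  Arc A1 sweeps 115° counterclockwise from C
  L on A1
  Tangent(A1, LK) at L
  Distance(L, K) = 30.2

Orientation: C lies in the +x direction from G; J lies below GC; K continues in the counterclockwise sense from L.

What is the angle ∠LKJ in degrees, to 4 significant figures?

16.07°

G is at the origin; GC is horizontal with |GC| = 29.6 and C on the +x side, so C = (29.60, 0.000). The tangent condition forces JC to be normal to GC, so J = C + (0, -8.7) = (29.60, -8.700). On A1, C sits at bearing 90° from J; a 115° counterclockwise sweep puts L at bearing 205°, so L = J + 8.7·(cos 205°, sin 205°) = (21.72, -12.38). The tangent condition forces JL to be normal to LK, so LK runs along (−sin 205°, cos 205°); with |LK| = 30.2, K = (34.48, -39.75). Then cos ∠LKJ = KL·KJ / (|KL||KJ|), giving 16.07°.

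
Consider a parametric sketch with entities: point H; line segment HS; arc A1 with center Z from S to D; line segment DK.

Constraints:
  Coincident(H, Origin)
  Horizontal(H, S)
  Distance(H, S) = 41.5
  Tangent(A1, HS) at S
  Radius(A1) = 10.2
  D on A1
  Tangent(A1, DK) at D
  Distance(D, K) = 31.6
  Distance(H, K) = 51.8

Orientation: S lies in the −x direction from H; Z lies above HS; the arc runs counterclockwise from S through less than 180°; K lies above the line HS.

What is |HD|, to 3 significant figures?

32.9

Checks: |HS| = 41.50 ✓; |ZD| = 10.20 ✓; ∠(ZD, DK) = 90.00° ✓; |DK| = 31.60 ✓; |HK| = 51.80 ✓.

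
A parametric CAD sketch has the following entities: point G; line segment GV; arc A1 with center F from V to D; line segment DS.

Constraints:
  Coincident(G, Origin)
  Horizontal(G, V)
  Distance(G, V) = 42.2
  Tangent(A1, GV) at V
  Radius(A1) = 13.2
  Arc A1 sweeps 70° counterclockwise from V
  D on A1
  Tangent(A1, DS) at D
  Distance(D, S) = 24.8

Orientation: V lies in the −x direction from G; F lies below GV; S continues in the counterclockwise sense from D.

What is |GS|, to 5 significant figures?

70.733

G is at the origin; G and V share the same y with |GV| = 42.2 and V on the −x side, so V = (-42.200, 0.0000). The tangent condition forces FV to be normal to GV, so F = V + (0, -13.2) = (-42.200, -13.200). On A1, V sits at bearing 90° from F; a 70° counterclockwise sweep puts D at bearing 160°, so D = F + 13.2·(cos 160°, sin 160°) = (-54.604, -8.6853). Tangency of A1 to DS means the radius FD is perpendicular to DS, so DS runs along (−sin 160°, cos 160°); with |DS| = 24.8, S = (-63.086, -31.990). Then |GS| = |S − G| = 70.733.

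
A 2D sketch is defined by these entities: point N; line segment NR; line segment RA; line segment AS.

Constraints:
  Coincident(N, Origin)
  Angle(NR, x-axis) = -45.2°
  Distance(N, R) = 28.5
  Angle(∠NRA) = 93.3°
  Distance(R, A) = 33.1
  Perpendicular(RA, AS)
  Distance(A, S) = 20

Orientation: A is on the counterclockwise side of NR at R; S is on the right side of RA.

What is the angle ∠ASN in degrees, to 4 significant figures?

35.64°

∠NRA = 93.3°, so RA runs at -45.2° + (180° − 93.3°) = 41.50° from the x-axis; with |RA| = 33.1, A = R + 33.1·(cos 41.50°, sin 41.50°) = (44.87, 1.710). RA is perpendicular to AS; with |AS| = 20.0 on the right of RA, S = A + 20.0·(0.6626, -0.7490) = (58.12, -13.27). Then cos ∠ASN = SA·SN / (|SA||SN|), giving 35.64°.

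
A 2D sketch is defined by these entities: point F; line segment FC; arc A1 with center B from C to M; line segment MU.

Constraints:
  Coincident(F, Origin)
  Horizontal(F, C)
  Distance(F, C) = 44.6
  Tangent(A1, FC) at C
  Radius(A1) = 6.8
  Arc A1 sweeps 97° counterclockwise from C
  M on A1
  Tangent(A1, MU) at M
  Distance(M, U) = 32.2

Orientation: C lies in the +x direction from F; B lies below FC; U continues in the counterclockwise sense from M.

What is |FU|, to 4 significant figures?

57.55

F is at the origin; F and C share the same y with |FC| = 44.6 and C on the +x side, so C = (44.60, 0.000). The tangent condition forces BC to be normal to FC, so B = C + (0, -6.8) = (44.60, -6.800). On A1, C sits at bearing 90° from B; a 97° counterclockwise sweep puts M at bearing 187°, so M = B + 6.8·(cos 187°, sin 187°) = (37.85, -7.629). A1 meets MU tangentially, so BM is at right angles to MU, so MU runs along (−sin 187°, cos 187°); with |MU| = 32.2, U = (41.77, -39.59). Then |FU| = |U − F| = 57.55.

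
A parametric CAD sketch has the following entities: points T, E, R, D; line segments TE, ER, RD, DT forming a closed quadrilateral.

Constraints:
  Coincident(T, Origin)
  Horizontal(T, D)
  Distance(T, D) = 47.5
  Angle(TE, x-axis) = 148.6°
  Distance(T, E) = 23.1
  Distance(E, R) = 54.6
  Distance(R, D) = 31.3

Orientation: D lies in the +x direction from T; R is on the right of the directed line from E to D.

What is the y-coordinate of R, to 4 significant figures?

-20.67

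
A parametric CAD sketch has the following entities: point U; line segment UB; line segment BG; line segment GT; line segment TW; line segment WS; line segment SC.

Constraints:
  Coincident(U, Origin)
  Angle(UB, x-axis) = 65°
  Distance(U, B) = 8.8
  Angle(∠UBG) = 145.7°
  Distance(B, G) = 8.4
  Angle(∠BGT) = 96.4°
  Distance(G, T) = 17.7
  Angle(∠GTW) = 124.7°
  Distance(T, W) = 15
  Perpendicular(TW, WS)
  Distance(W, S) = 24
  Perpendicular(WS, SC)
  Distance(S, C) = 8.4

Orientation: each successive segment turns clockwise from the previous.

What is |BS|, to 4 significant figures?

19.15

U is at the origin; UB runs at 65.0° with length 8.8, so B = (3.719, 7.976). ∠UBG = 145.7° gives BG at 30.70° from the x-axis; with |BG| = 8.4, G = (10.94, 12.26). ∠BGT = 96.4° gives GT at -52.90° from the x-axis; with |GT| = 17.7, T = (21.62, -1.853). ∠GTW = 124.7° gives TW at -108.2° from the x-axis; with |TW| = 15.0, W = (16.93, -16.10). TW is perpendicular to WS, so WS runs at 161.8°; with |WS| = 24.0, S = (-5.866, -8.607). Then |BS| = |S − B| = 19.15.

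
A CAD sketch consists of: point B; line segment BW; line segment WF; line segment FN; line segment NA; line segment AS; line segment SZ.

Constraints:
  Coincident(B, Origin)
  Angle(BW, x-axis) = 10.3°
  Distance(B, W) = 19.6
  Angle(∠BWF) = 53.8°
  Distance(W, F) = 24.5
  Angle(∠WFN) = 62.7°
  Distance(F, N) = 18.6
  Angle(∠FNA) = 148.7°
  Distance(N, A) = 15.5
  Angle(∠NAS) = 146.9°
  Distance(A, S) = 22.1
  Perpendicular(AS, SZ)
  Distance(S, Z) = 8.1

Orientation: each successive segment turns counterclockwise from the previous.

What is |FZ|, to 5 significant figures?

46.403

∠NAS = 146.9° gives AS at -41.800° from the x-axis; with |AS| = 22.1, S = (16.836, -27.187). AS ⟂ SZ, so SZ runs at 48.200°; with |SZ| = 8.1, Z = (22.235, -21.149). Then |FZ| = |Z − F| = 46.403.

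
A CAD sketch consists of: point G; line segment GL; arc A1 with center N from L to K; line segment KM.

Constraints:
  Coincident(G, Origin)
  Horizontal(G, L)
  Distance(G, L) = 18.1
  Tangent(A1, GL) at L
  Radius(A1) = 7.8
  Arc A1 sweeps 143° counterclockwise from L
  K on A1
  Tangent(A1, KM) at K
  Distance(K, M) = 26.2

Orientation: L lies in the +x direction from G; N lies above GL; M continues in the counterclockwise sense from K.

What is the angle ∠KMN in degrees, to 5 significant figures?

16.579°

On A1, L sits at bearing -90° from N; a 143° counterclockwise sweep puts K at bearing 53°, so K = N + 7.8·(cos 53°, sin 53°) = (22.794, 14.029). The tangent condition forces NK to be normal to KM, so KM runs along (−sin 53°, cos 53°); with |KM| = 26.2, M = (1.8699, 29.797). Then cos ∠KMN = MK·MN / (|MK||MN|), giving 16.579°.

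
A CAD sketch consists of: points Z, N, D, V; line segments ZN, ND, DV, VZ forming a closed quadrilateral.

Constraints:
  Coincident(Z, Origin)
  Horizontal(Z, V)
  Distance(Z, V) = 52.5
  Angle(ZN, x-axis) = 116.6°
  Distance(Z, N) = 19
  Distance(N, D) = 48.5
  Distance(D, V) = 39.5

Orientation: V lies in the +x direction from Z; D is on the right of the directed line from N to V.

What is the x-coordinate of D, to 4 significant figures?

19.91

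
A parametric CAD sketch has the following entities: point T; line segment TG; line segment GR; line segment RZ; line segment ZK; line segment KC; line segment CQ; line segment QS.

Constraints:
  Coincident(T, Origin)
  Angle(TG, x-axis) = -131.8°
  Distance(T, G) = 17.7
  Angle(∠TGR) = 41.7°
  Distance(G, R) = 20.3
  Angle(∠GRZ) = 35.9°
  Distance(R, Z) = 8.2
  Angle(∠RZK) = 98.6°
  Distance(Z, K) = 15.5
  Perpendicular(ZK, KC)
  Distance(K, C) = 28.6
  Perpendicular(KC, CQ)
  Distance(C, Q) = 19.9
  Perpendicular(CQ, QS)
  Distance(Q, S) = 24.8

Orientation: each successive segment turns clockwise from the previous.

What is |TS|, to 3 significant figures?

9.00

T is at the origin; TG runs at -131.8° with length 17.7, so G = (-11.8, -13.2). ∠TGR = 41.7° gives GR at 89.9° from the x-axis; with |GR| = 20.3, R = (-11.8, 7.11). ∠GRZ = 35.9° gives RZ at -54.2° from the x-axis; with |RZ| = 8.2, Z = (-6.97, 0.454). ∠RZK = 98.6° gives ZK at -136° from the x-axis; with |ZK| = 15.5, K = (-18.0, -10.4). The perpendicularity gives KC at right angles to ZK, so KC runs at 134°; with |KC| = 28.6, C = (-38.1, 10.0). KC is perpendicular to CQ, so CQ runs at 44.4°; with |CQ| = 19.9, Q = (-23.8, 24.0). CQ is perpendicular to QS, so QS runs at -45.6°; with |QS| = 24.8, S = (-6.48, 6.25). Then |TS| = |S − T| = 9.00.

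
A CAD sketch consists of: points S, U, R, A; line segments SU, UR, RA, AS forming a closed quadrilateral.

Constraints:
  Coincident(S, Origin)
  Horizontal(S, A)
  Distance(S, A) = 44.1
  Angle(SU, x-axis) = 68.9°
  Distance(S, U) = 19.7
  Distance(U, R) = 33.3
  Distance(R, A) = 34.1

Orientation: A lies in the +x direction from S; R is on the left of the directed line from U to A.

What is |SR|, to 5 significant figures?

49.682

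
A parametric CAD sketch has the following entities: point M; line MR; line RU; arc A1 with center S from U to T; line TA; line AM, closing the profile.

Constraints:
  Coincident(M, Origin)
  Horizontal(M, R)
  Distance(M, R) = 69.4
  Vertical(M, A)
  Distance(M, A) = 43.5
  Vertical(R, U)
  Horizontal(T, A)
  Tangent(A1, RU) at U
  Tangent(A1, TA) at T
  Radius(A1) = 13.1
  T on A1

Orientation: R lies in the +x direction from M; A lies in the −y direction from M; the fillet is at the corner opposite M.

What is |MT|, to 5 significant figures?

71.147

M is at the origin; M and R share the same y with |MR| = 69.4 and R on the +x side, so R = (69.400, 0.0000). M and A share the same x with |MA| = 43.5 and A on the −y side, so A = (0.0000, -43.500). The virtual corner opposite M is at (69.400, -43.500). Tangency of A1 to RU means the radius SU is perpendicular to RU and A1 meets TA tangentially, so ST is at right angles to TA, with radius 13.1, so the center S sits 13.1 in from both sides at S = (56.300, -30.400). That places the tangent points at U = (69.400, -30.400) on RU and T = (56.300, -43.500) on TA. Then |MT| = |T − M| = 71.147.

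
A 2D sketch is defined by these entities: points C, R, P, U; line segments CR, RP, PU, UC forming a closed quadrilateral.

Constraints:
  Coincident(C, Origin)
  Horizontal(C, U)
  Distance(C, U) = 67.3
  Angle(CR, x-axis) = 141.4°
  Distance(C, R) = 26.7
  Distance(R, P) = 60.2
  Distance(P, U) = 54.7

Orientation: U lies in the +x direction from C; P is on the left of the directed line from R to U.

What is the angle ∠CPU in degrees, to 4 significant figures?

76.26°

C is at the origin; CU is horizontal with |CU| = 67.3 and U in +x, so U = (67.3, 0). CR runs at 141.4° with |CR| = 26.7, so R = (-20.87, 16.66). P is determined by |RP| = 60.2 and |PU| = 54.7 together: it lies at the intersection of circle(R, 60.2) and circle(U, 54.7). With |RU| = 89.73, the foot of the radical line on RU is 48.38 from R and the perpendicular offset is √(60.2² − 48.38²) = 35.82. Taking the left-of-RU solution: P = (33.33, 42.87).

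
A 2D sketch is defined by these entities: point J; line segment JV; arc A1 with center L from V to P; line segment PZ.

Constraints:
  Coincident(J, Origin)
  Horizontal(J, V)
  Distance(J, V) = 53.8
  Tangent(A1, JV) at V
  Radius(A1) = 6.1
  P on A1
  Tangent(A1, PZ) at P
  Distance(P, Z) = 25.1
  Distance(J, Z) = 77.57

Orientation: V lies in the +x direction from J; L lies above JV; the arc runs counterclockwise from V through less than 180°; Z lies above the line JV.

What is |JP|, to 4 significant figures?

58.53

Checks: |LP| = 6.100 ✓; ∠(LP, PZ) = 90.00° ✓; |PZ| = 25.10 ✓; |JZ| = 77.57 ✓.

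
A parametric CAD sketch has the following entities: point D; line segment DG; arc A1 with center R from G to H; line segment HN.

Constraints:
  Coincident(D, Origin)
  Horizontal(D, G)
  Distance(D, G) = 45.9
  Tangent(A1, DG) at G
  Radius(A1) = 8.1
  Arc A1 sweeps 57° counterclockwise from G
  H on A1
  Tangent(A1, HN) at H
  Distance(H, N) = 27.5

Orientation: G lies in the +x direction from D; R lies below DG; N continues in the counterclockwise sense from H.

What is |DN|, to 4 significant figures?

36.03

On A1, G sits at bearing 90° from R; a 57° counterclockwise sweep puts H at bearing 147°, so H = R + 8.1·(cos 147°, sin 147°) = (39.11, -3.688). A1 meets HN tangentially, so RH is at right angles to HN, so HN runs along (−sin 147°, cos 147°); with |HN| = 27.5, N = (24.13, -26.75). Then |DN| = |N − D| = 36.03.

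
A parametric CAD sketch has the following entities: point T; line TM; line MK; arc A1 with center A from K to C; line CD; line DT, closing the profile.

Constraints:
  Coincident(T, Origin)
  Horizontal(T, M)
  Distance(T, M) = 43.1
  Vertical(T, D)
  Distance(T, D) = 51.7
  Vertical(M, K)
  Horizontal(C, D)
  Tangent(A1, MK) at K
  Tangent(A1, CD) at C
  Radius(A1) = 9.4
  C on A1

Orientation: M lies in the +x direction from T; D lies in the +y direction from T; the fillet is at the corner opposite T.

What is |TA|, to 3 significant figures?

54.1

TD is vertical with |TD| = 51.7 and D on the +y side, so D = (0.00, 51.7). The virtual corner opposite T is at (43.1, 51.7). Tangency of A1 to MK means the radius AK is perpendicular to MK and since A1 is tangent to CD there, AC ⟂ CD, with radius 9.4, so the center A sits 9.4 in from both sides at A = (33.7, 42.3). Then |TA| = |A − T| = 54.1.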